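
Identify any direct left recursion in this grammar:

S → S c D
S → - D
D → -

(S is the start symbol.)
Yes, S is left-recursive

Direct left recursion occurs when N → N α for some non-terminal N (the right-hand side begins with the left-hand side itself).

S → S c D: LEFT RECURSIVE (starts with S)
S → - D: starts with '-'
D → -: starts with '-'

The grammar has direct left recursion on: S.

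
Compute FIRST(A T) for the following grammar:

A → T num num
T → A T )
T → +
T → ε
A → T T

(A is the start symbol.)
{ ')', '+', 'num', ε }

FIRST sets of the non-terminals involved (from the grammar, by fixed-point iteration):
  FIRST(A) = { ')', '+', 'num', ε }
  FIRST(T) = { ')', '+', 'num', ε }

To compute FIRST(A T), process the symbols left to right:
Symbol A is a non-terminal. Add FIRST(A) \ {ε} = { ')', '+', 'num' }
A is nullable (ε ∈ FIRST(A)), continue to the next symbol.
Symbol T is a non-terminal. Add FIRST(T) \ {ε} = { ')', '+', 'num' }
T is nullable (ε ∈ FIRST(T)), continue to the next symbol.
All symbols are nullable, so ε is in the result.
FIRST(A T) = { ')', '+', 'num', ε }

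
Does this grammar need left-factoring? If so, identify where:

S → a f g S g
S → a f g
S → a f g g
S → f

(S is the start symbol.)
Left-factoring is needed when two productions for the same non-terminal
share a common prefix on the right-hand side.

Productions for S:
  S → a f g S g
  S → a f g
  S → a f g g
  S → f

Found common prefix 'a f g' in productions for S

Answer: Yes, S has productions with common prefix 'a f g'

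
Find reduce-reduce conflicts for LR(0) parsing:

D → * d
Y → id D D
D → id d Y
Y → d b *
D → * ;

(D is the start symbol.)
No reduce-reduce conflicts

Augment with D' → D and build the canonical LR(0) collection (I0 = CLOSURE({[D' → . D]}), then GOTO on every symbol after a dot until no new states appear). It has 14 states:
  I0: { [D → . * ;], [D → . * d], [D → . id d Y], [D' → . D] }  — shift
  I1: { [D → * . ;], [D → * . d] }  — shift
  I2: { [D' → D .] }  — accept
  I3: { [D → id . d Y] }  — shift
  I4: { [D → id d . Y], [Y → . d b *], [Y → . id D D] }  — shift
  I5: { [D → id d Y .] }  — reduce
  I6: { [Y → d . b *] }  — shift
  I7: { [D → . * ;], [D → . * d], [D → . id d Y], [Y → id . D D] }  — shift
  I8: { [D → . * ;], [D → . * d], [D → . id d Y], [Y → id D . D] }  — shift
  I9: { [Y → id D D .] }  — reduce
  I10: { [Y → d b . *] }  — shift
  I11: { [Y → d b * .] }  — reduce
  I12: { [D → * ; .] }  — reduce
  I13: { [D → * d .] }  — reduce

No state contains more than one complete item.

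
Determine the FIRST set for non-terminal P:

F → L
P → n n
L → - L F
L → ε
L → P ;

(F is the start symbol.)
{ 'n' }

From P → n n:
  - n is a terminal: add 'n' and stop

Collecting: FIRST(P) = { 'n' }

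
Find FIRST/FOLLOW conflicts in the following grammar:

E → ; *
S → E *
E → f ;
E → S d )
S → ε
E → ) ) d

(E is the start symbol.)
A FIRST/FOLLOW conflict occurs when a non-terminal N has a nullable alternative N → β (β ⇒* ε) and another alternative N → α with FIRST(α) ∩ FOLLOW(N) ≠ ∅: on such a lookahead the parser cannot decide between expanding α and letting N vanish via β.

Nullable non-terminals: S.
FIRST sets used below: FIRST(E) = { ')', ';', 'd', 'f' }

S: nullable alternative(s) S → ε; FOLLOW(S) = { 'd' }
  S → E *: FIRST \ {ε} = { ')', ';', 'd', 'f' } — overlaps FOLLOW(S) on { 'd' }: CONFLICT
  S → ε: FIRST \ {ε} = { } — this is the only nullable alternative, skip

E has no nullable alternative, so no FIRST/FOLLOW check is needed there.

So the grammar has 1 FIRST/FOLLOW conflict (marked CONFLICT above).

Answer: Yes. S → E '*' with FOLLOW(S) on { 'd' }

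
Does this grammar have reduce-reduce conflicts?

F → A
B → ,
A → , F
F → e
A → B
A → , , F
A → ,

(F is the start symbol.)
A reduce-reduce conflict occurs when an LR(0) state has two complete items [A → α .] and [B → β .] — both call for a reduction, and with no lookahead the parser cannot choose between them.

Augment with F' → F and build the canonical LR(0) collection (I0 = CLOSURE({[F' → . F]}), then GOTO on every symbol after a dot until no new states appear). It has 9 states:
  I0: { [A → . , , F], [A → . , F], [A → . ,], [A → . B], [B → . ,], [F → . A], [F → . e], [F' → . F] }  — shift
  I1: { [A → , . , F], [A → , . F], [A → , .], [A → . , , F], [A → . , F], [A → . ,], [A → . B], [B → , .], [B → . ,], [F → . A], [F → . e] }  — shift, 2 reduces
  I2: { [F → A .] }  — reduce
  I3: { [A → B .] }  — reduce
  I4: { [F' → F .] }  — accept
  I5: { [F → e .] }  — reduce
  I6: { [A → , , . F], [A → , . , F], [A → , . F], [A → , .], [A → . , , F], [A → . , F], [A → . ,], [A → . B], [B → , .], [B → . ,], [F → . A], [F → . e] }  — shift, 2 reduces
  I7: { [A → , F .] }  — reduce
  I8: { [A → , , F .], [A → , F .] }  — 2 reduces

I1 contains complete items [A → , .], [B → , .] — reduce-reduce conflict.
I6 contains complete items [A → , .], [B → , .] — reduce-reduce conflict.
I8 contains complete items [A → , , F .], [A → , F .] — reduce-reduce conflict.

Answer: Yes — I1: [A → , .] vs [B → , .]; I6: [A → , .] vs [B → , .]; I8: [A → , , F .] vs [A → , F .]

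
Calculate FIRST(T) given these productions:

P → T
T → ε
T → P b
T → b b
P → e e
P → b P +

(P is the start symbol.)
{ 'b', 'e', ε }

FIRST sets of the other non-terminals involved (by the same procedure, iterated to a fixed point):
  FIRST(P) = { 'b', 'e', ε }

From T → ε:
  - ε-production, so ε ∈ FIRST(T)
From T → P b:
  - P is a non-terminal: add FIRST(P) \ {ε} = { 'b', 'e' }
    P is nullable, so continue to the next symbol
  - b is a terminal: add 'b' and stop
From T → b b:
  - b is a terminal: add 'b' and stop

Collecting: FIRST(T) = { 'b', 'e', ε }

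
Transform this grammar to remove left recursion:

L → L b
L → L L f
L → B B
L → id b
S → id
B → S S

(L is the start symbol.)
L is directly left-recursive. The standard transformation for
  A → A α₁ | ... | A α_m | β₁ | ... | β_n
is
  A  → β₁ A' | ... | β_n A'
  A' → α₁ A' | ... | α_m A' | ε

L → B B becomes L → B B L'
L → id b becomes L → id b L'
L → L b becomes L' → b L'
L → L L f becomes L' → L f L'
Add L' → ε

Productions for other non-terminals are unchanged:
  S → id
  B → S S

Resulting grammar:
L → B B L'
L → id b L'
L' → b L'
L' → L f L'
L' → ε
S → id
B → S S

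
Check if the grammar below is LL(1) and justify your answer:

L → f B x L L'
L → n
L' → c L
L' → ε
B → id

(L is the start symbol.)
A grammar is LL(1) if for each non-terminal N with multiple productions, the predict sets of those productions are pairwise disjoint, where PREDICT(N → α) = (FIRST(α) \ {ε}) ∪ (FOLLOW(N) if α ⇒* ε).

Relevant sets:
  FOLLOW(L') = { $, 'c' }

For L:
  PREDICT(L → f B x L L') = { 'f' }
  PREDICT(L → n) = { 'n' }
For L':
  PREDICT(L' → c L) = { 'c' }
  PREDICT(L' → ε) = { $, 'c' }
B has a single production, so nothing to check there.

Conflict found: Predict set conflict for L': { 'c' }
The grammar is NOT LL(1).

Answer: No. Predict set conflict for L': { 'c' }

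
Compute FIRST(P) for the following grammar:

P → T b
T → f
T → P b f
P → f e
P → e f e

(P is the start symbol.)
To compute FIRST(P), examine every production with P on the left-hand side, reading each right-hand side left to right until a non-nullable symbol is reached.

FIRST sets of the other non-terminals involved (by the same procedure, iterated to a fixed point):
  FIRST(T) = { 'e', 'f' }

From P → T b:
  - T is a non-terminal: add FIRST(T) \ {ε} = { 'e', 'f' }
    T is not nullable, so stop
From P → f e:
  - f is a terminal: add 'f' and stop
From P → e f e:
  - e is a terminal: add 'e' and stop

Collecting: FIRST(P) = { 'e', 'f' }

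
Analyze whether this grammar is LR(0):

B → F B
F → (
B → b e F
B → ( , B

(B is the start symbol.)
No. Shift-reduce conflict between [F → ( .] and [B → ( . , B]

A grammar is LR(0) if no state in the canonical LR(0) collection has:
  - both a shift item (dot before a terminal) and a complete item (shift-reduce conflict), or
  - two or more complete items (reduce-reduce conflict; the accept item [B' → B .] counts as a complete item here).

Augment with B' → B and build the canonical LR(0) collection (I0 = CLOSURE({[B' → . B]}), then GOTO on every symbol after a dot until no new states appear). It has 11 states:
  I0: { [B → . ( , B], [B → . F B], [B → . b e F], [B' → . B], [F → . (] }  — shift
  I1: { [B → ( . , B], [F → ( .] }  — shift, reduce
  I2: { [B' → B .] }  — accept
  I3: { [B → . ( , B], [B → . F B], [B → . b e F], [B → F . B], [F → . (] }  — shift
  I4: { [B → b . e F] }  — shift
  I5: { [B → b e . F], [F → . (] }  — shift
  I6: { [F → ( .] }  — reduce
  I7: { [B → b e F .] }  — reduce
  I8: { [B → F B .] }  — reduce
  I9: { [B → ( , . B], [B → . ( , B], [B → . F B], [B → . b e F], [F → . (] }  — shift
  I10: { [B → ( , B .] }  — reduce

Conflict in state I1:
  Shift-reduce conflict between [F → ( .] and [B → ( . , B]
So the grammar is NOT LR(0).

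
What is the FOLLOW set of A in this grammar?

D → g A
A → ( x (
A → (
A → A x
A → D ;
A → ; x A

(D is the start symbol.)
To compute FOLLOW(A), find every occurrence of A on a right-hand side N → α A β: add FIRST(β) \ {ε}, and if β is empty or nullable also add FOLLOW(N). Iterate to a fixed point.

In D → g A: A is at the end, add FOLLOW(D)
In A → A x: A is followed by x, add FIRST(x) \ {ε} = { 'x' }
In A → ; x A: A is at the end; this adds FOLLOW(A) to itself — nothing new

The FOLLOW sets referred to above (computed the same way, to a fixed point):
  FOLLOW(D) = { $, ';' }

Taking the union: FOLLOW(A) = { $, ';', 'x' }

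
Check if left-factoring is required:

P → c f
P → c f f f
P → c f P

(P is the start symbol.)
Yes, P has productions with common prefix 'c f'

Left-factoring is needed when two productions for the same non-terminal
share a common prefix on the right-hand side.

Productions for P:
  P → c f
  P → c f f f
  P → c f P

Found common prefix 'c f' in productions for P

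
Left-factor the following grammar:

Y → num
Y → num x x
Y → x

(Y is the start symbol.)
Y → num Y'
Y' → ε
Y' → x x
Y → x

Left-factoring transforms A → αβ₁ | αβ₂ into A → αA' and A' → β₁ | β₂
(α is the longest common prefix among the alternatives). Repeat until
no nonterminal has two alternatives with a common prefix.

Round 1: Y has alternatives sharing prefix 'num'. Introduce Y': Y → num Y'
  Add: Y' → ε
  Add: Y' → x x

No remaining common prefixes — done.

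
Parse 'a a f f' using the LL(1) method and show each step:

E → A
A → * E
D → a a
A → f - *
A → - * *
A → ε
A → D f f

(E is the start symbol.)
Stack is shown with the top on the left.

Stack      Input      Action
----------------------------
E $        a a f f $  output E → A
A $        a a f f $  output A → D f f
D f f $    a a f f $  output D → a a
a a f f $  a a f f $  match 'a'
a f f $    a f f $    match 'a'
f f $      f f $      match 'f'
f $        f $        match 'f'
$          $          accept

The string is accepted.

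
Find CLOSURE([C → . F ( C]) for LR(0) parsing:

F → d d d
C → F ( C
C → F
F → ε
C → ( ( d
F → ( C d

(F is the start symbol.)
{ [C → . F ( C], [F → . ( C d], [F → . d d d], [F → .] }

Start with: [C → . F ( C]
  [C → . F ( C] has the dot before F: add [F → . d d d], [F → .], [F → . ( C d]
No further items can be added.

CLOSURE = { [C → . F ( C], [F → . ( C d], [F → . d d d], [F → .] }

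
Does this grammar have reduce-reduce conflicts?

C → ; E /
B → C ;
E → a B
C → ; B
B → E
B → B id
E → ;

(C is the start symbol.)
A reduce-reduce conflict occurs when an LR(0) state has two complete items [A → α .] and [B → β .] — both call for a reduction, and with no lookahead the parser cannot choose between them.

Augment with C' → C and build the canonical LR(0) collection (I0 = CLOSURE({[C' → . C]}), then GOTO on every symbol after a dot until no new states appear). It has 13 states:
  I0: { [C → . ; B], [C → . ; E /], [C' → . C] }  — shift
  I1: { [B → . B id], [B → . C ;], [B → . E], [C → . ; B], [C → . ; E /], [C → ; . B], [C → ; . E /], [E → . ;], [E → . a B] }  — shift
  I2: { [C' → C .] }  — accept
  I3: { [B → . B id], [B → . C ;], [B → . E], [C → . ; B], [C → . ; E /], [C → ; . B], [C → ; . E /], [E → . ;], [E → . a B], [E → ; .] }  — shift, reduce
  I4: { [B → B . id], [C → ; B .] }  — shift, reduce
  I5: { [B → C . ;] }  — shift
  I6: { [B → E .], [C → ; E . /] }  — shift, reduce
  I7: { [B → . B id], [B → . C ;], [B → . E], [C → . ; B], [C → . ; E /], [E → . ;], [E → . a B], [E → a . B] }  — shift
  I8: { [B → B . id], [E → a B .] }  — shift, reduce
  I9: { [B → E .] }  — reduce
  I10: { [B → B id .] }  — reduce
  I11: { [C → ; E / .] }  — reduce
  I12: { [B → C ; .] }  — reduce

No state contains more than one complete item.

Answer: No reduce-reduce conflicts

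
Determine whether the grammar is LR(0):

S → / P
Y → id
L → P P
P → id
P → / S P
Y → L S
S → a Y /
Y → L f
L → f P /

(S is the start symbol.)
A grammar is LR(0) if no state in the canonical LR(0) collection has:
  - both a shift item (dot before a terminal) and a complete item (shift-reduce conflict), or
  - two or more complete items (reduce-reduce conflict; the accept item [S' → S .] counts as a complete item here).

Augment with S' → S and build the canonical LR(0) collection (I0 = CLOSURE({[S' → . S]}), then GOTO on every symbol after a dot until no new states appear). It has 20 states:
  I0: { [S → . / P], [S → . a Y /], [S' → . S] }  — shift
  I1: { [P → . / S P], [P → . id], [S → / . P] }  — shift
  I2: { [S' → S .] }  — accept
  I3: { [L → . P P], [L → . f P /], [P → . / S P], [P → . id], [S → a . Y /], [Y → . L S], [Y → . L f], [Y → . id] }  — shift
  I4: { [P → / . S P], [S → . / P], [S → . a Y /] }  — shift
  I5: { [S → . / P], [S → . a Y /], [Y → L . S], [Y → L . f] }  — shift
  I6: { [L → P . P], [P → . / S P], [P → . id] }  — shift
  I7: { [S → a Y . /] }  — shift
  I8: { [L → f . P /], [P → . / S P], [P → . id] }  — shift
  I9: { [P → id .], [Y → id .] }  — 2 reduces
  I10: { [L → f P . /] }  — shift
  I11: { [P → id .] }  — reduce
  I12: { [L → f P / .] }  — reduce
  I13: { [S → a Y / .] }  — reduce
  I14: { [L → P P .] }  — reduce
  I15: { [Y → L S .] }  — reduce
  I16: { [Y → L f .] }  — reduce
  I17: { [P → . / S P], [P → . id], [P → / S . P] }  — shift
  I18: { [P → / S P .] }  — reduce
  I19: { [S → / P .] }  — reduce

Conflict in state I9:
  Reduce-reduce conflict: [P → id .] and [Y → id .]
So the grammar is NOT LR(0).

Answer: No. Reduce-reduce conflict: [P → id .] and [Y → id .]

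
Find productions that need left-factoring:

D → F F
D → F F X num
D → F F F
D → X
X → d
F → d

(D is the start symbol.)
Left-factoring is needed when two productions for the same non-terminal
share a common prefix on the right-hand side.

Productions for D:
  D → F F
  D → F F X num
  D → F F F
  D → X

Found common prefix 'F F' in productions for D

Answer: Yes, D has productions with common prefix 'F F'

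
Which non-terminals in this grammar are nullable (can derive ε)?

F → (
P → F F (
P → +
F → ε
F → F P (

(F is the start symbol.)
{ 'F' }

A non-terminal is nullable if it can derive ε (the empty string): either it has an ε-production, or it has a production whose right-hand side consists entirely of nullable non-terminals.

ε-productions: F → ε
So F is immediately nullable.
No further non-terminal can be added: every production for the remaining non-terminals contains a terminal or a non-nullable non-terminal.
Nullable = { 'F' }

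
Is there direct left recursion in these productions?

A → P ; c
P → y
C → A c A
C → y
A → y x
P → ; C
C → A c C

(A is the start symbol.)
No direct left recursion

Direct left recursion occurs when N → N α for some non-terminal N (the right-hand side begins with the left-hand side itself).

A → P ; c: starts with P
P → y: starts with y
C → A c A: starts with A
C → y: starts with y
A → y x: starts with y
P → ; C: starts with ';'
C → A c C: starts with A

No direct left recursion found.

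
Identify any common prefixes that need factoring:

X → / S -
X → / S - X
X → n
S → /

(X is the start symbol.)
Left-factoring is needed when two productions for the same non-terminal
share a common prefix on the right-hand side.

Productions for X:
  X → / S -
  X → / S - X
  X → n

Found common prefix '/ S -' in productions for X

Answer: Yes, X has productions with common prefix '/ S -'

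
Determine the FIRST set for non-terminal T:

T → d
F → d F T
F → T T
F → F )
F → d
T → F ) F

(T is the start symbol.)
{ 'd' }

FIRST sets of the other non-terminals involved (by the same procedure, iterated to a fixed point):
  FIRST(F) = { 'd' }

From T → d:
  - d is a terminal: add 'd' and stop
From T → F ) F:
  - F is a non-terminal: add FIRST(F) \ {ε} = { 'd' }
    F is not nullable, so stop

Collecting: FIRST(T) = { 'd' }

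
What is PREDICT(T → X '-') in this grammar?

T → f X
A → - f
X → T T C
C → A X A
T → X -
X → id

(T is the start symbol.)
{ 'f', 'id' }

PREDICT(T → X '-') = (FIRST(RHS) \ {ε}) ∪ (FOLLOW(T) if ε ∈ FIRST(RHS), i.e. RHS ⇒* ε)
FIRST(X) = { 'f', 'id' }
FIRST(X '-') = { 'f', 'id' }
ε ∉ FIRST(X '-'), so FOLLOW(T) is not added.
PREDICT(T → X '-') = { 'f', 'id' }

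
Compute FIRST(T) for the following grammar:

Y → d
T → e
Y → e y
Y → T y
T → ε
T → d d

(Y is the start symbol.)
To compute FIRST(T), examine every production with T on the left-hand side, reading each right-hand side left to right until a non-nullable symbol is reached.

From T → e:
  - e is a terminal: add 'e' and stop
From T → ε:
  - ε-production, so ε ∈ FIRST(T)
From T → d d:
  - d is a terminal: add 'd' and stop

Collecting: FIRST(T) = { 'd', 'e', ε }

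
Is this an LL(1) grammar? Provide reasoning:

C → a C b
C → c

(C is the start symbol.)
A grammar is LL(1) if for each non-terminal N with multiple productions, the predict sets of those productions are pairwise disjoint, where PREDICT(N → α) = (FIRST(α) \ {ε}) ∪ (FOLLOW(N) if α ⇒* ε).

For C:
  PREDICT(C → a C b) = { 'a' }
  PREDICT(C → c) = { 'c' }

All predict sets are disjoint. The grammar IS LL(1).

Answer: Yes, the grammar is LL(1).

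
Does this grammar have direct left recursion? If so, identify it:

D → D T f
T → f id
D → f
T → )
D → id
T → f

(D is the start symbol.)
Yes, D is left-recursive

Direct left recursion occurs when N → N α for some non-terminal N (the right-hand side begins with the left-hand side itself).

D → D T f: LEFT RECURSIVE (starts with D)
T → f id: starts with f
D → f: starts with f
T → ): starts with ')'
D → id: starts with id
T → f: starts with f

The grammar has direct left recursion on: D.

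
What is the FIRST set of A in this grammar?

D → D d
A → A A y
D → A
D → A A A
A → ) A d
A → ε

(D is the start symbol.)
{ ')', 'y', ε }

From A → A A y:
  - A is the symbol being defined: contributes nothing new
    A is nullable, so continue to the next symbol
  - A is the symbol being defined: contributes nothing new
    A is nullable, so continue to the next symbol
  - y is a terminal: add 'y' and stop
From A → ) A d:
  - ')' is a terminal: add ')' and stop
From A → ε:
  - ε-production, so ε ∈ FIRST(A)

Collecting: FIRST(A) = { ')', 'y', ε }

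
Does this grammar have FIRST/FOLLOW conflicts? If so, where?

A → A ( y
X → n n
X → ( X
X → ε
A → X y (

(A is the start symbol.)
Nullable non-terminals: X.

X: nullable alternative(s) X → ε; FOLLOW(X) = { 'y' }
  X → n n: FIRST \ {ε} = { 'n' } — disjoint from FOLLOW(X)
  X → ( X: FIRST \ {ε} = { '(' } — disjoint from FOLLOW(X)
  X → ε: FIRST \ {ε} = { } — this is the only nullable alternative, skip

A has no nullable alternative, so no FIRST/FOLLOW check is needed there.

No FIRST/FOLLOW conflicts found.

Answer: No FIRST/FOLLOW conflicts.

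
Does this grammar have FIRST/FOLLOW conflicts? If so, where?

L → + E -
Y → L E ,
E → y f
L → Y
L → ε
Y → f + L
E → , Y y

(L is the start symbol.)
Yes. L → Y with FOLLOW(L) on { ',', 'y' }

Nullable non-terminals: L.
FIRST sets used below: FIRST(Y) = { '+', ',', 'f', 'y' }

L: nullable alternative(s) L → ε; FOLLOW(L) = { $, ',', 'y' }
  L → + E -: FIRST \ {ε} = { '+' } — disjoint from FOLLOW(L)
  L → Y: FIRST \ {ε} = { '+', ',', 'f', 'y' } — overlaps FOLLOW(L) on { ',', 'y' }: CONFLICT
  L → ε: FIRST \ {ε} = { } — this is the only nullable alternative, skip

E, Y have no nullable alternative, so no FIRST/FOLLOW check is needed there.

So the grammar has 1 FIRST/FOLLOW conflict (marked CONFLICT above).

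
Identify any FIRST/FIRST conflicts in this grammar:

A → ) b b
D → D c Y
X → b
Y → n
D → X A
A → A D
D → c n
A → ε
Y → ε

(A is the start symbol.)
Yes. A → ')' b b / A → A D on { ')' }; D → D c Y / D → X A on { 'b' }; D → D c Y / D → c n on { 'c' }

A FIRST/FIRST conflict occurs when two productions N → α and N → β for the same non-terminal have FIRST(α) ∩ FIRST(β) ≠ ∅ (with ε ∈ FIRST of a nullable right-hand side, so two nullable alternatives also conflict).

FIRST sets of the non-terminals at (or reachable through a nullable prefix from) the front of some alternative:
  FIRST(A) = { ')', 'b', 'c', ε }
  FIRST(D) = { 'b', 'c' }
  FIRST(X) = { 'b' }

Productions for A:
  A → ) b b: FIRST = { ')' }
  A → A D: FIRST = { ')', 'b', 'c' }
  A → ε: FIRST = { ε }
Productions for D:
  D → D c Y: FIRST = { 'b', 'c' }
  D → X A: FIRST = { 'b' }
  D → c n: FIRST = { 'c' }
Productions for Y:
  Y → n: FIRST = { 'n' }
  Y → ε: FIRST = { ε }
X has only one production, so no FIRST/FIRST conflict is possible there.

Conflict for A: A → ) b b and A → A D
  Overlap: { ')' }
Conflict for D: D → D c Y and D → X A
  Overlap: { 'b' }
Conflict for D: D → D c Y and D → c n
  Overlap: { 'c' }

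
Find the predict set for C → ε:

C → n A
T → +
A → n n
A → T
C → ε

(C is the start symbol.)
{ $ }

PREDICT(C → ε) = (FIRST(RHS) \ {ε}) ∪ (FOLLOW(C) if ε ∈ FIRST(RHS), i.e. RHS ⇒* ε)
The right-hand side is ε (FIRST(ε) = { ε }), so the predict set is FOLLOW(C) = { $ }
PREDICT(C → ε) = { $ }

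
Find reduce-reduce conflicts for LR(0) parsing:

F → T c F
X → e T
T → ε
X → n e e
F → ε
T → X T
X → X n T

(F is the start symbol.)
Augment with F' → F and build the canonical LR(0) collection (I0 = CLOSURE({[F' → . F]}), then GOTO on every symbol after a dot until no new states appear). It has 16 states:
  I0: { [F → . T c F], [F → .], [F' → . F], [T → . X T], [T → .], [X → . X n T], [X → . e T], [X → . n e e] }  — shift, 2 reduces
  I1: { [F' → F .] }  — accept
  I2: { [F → T . c F] }  — shift
  I3: { [T → . X T], [T → .], [T → X . T], [X → . X n T], [X → . e T], [X → . n e e], [X → X . n T] }  — shift, reduce
  I4: { [T → . X T], [T → .], [X → . X n T], [X → . e T], [X → . n e e], [X → e . T] }  — shift, reduce
  I5: { [X → n . e e] }  — shift
  I6: { [X → n e . e] }  — shift
  I7: { [X → n e e .] }  — reduce
  I8: { [X → e T .] }  — reduce
  I9: { [T → X T .] }  — reduce
  I10: { [T → . X T], [T → .], [X → . X n T], [X → . e T], [X → . n e e], [X → X n . T], [X → n . e e] }  — shift, reduce
  I11: { [X → X n T .] }  — reduce
  I12: { [T → . X T], [T → .], [X → . X n T], [X → . e T], [X → . n e e], [X → e . T], [X → n e . e] }  — shift, reduce
  I13: { [T → . X T], [T → .], [X → . X n T], [X → . e T], [X → . n e e], [X → e . T], [X → n e e .] }  — shift, 2 reduces
  I14: { [F → . T c F], [F → .], [F → T c . F], [T → . X T], [T → .], [X → . X n T], [X → . e T], [X → . n e e] }  — shift, 2 reduces
  I15: { [F → T c F .] }  — reduce

I0 contains complete items [F → .], [T → .] — reduce-reduce conflict.
I13 contains complete items [T → .], [X → n e e .] — reduce-reduce conflict.
I14 contains complete items [F → .], [T → .] — reduce-reduce conflict.

Answer: Yes — I0: [F → .] vs [T → .]; I13: [T → .] vs [X → n e e .]; I14: [F → .] vs [T → .]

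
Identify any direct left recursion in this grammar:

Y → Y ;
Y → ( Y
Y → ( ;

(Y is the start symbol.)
Yes, Y is left-recursive

Direct left recursion occurs when N → N α for some non-terminal N (the right-hand side begins with the left-hand side itself).

Y → Y ;: LEFT RECURSIVE (starts with Y)
Y → ( Y: starts with '('
Y → ( ;: starts with '('

The grammar has direct left recursion on: Y.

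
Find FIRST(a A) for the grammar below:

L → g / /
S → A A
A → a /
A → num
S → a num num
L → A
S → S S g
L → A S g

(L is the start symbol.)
To compute FIRST(a A), process the symbols left to right:
Symbol a is a terminal. Add 'a' and stop.
FIRST(a A) = { 'a' }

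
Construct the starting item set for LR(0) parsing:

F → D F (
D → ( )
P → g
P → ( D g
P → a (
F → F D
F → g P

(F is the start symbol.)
First, augment the grammar with F' → F
I₀ = CLOSURE({ [F' → . F] }):
  [F' → . F] has the dot before F: add [F → . D F (], [F → . F D], [F → . g P]
  [F → . D F (] has the dot before D: add [D → . ( )]
No further items can be added.

I₀ = { [D → . ( )], [F → . D F (], [F → . F D], [F → . g P], [F' → . F] }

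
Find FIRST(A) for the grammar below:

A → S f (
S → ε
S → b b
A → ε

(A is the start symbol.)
To compute FIRST(A), examine every production with A on the left-hand side, reading each right-hand side left to right until a non-nullable symbol is reached.

FIRST sets of the other non-terminals involved (by the same procedure, iterated to a fixed point):
  FIRST(S) = { 'b', ε }

From A → S f (:
  - S is a non-terminal: add FIRST(S) \ {ε} = { 'b' }
    S is nullable, so continue to the next symbol
  - f is a terminal: add 'f' and stop
From A → ε:
  - ε-production, so ε ∈ FIRST(A)

Collecting: FIRST(A) = { 'b', 'f', ε }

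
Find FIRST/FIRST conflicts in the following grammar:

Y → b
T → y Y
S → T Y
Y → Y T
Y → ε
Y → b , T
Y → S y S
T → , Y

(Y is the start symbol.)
A FIRST/FIRST conflict occurs when two productions N → α and N → β for the same non-terminal have FIRST(α) ∩ FIRST(β) ≠ ∅ (with ε ∈ FIRST of a nullable right-hand side, so two nullable alternatives also conflict).

FIRST sets of the non-terminals at (or reachable through a nullable prefix from) the front of some alternative:
  FIRST(Y) = { ',', 'b', 'y', ε }
  FIRST(T) = { ',', 'y' }
  FIRST(S) = { ',', 'y' }

Productions for Y:
  Y → b: FIRST = { 'b' }
  Y → Y T: FIRST = { ',', 'b', 'y' }
  Y → ε: FIRST = { ε }
  Y → b , T: FIRST = { 'b' }
  Y → S y S: FIRST = { ',', 'y' }
Productions for T:
  T → y Y: FIRST = { 'y' }
  T → , Y: FIRST = { ',' }
S has only one production, so no FIRST/FIRST conflict is possible there.

Conflict for Y: Y → b and Y → Y T
  Overlap: { 'b' }
Conflict for Y: Y → b and Y → b , T
  Overlap: { 'b' }
Conflict for Y: Y → Y T and Y → b , T
  Overlap: { 'b' }
Conflict for Y: Y → Y T and Y → S y S
  Overlap: { ',', 'y' }

Answer: Yes. Y → b / Y → Y T on { 'b' }; Y → b / Y → b ',' T on { 'b' }; Y → Y T / Y → b ',' T on { 'b' }; Y → Y T / Y → S y S on { ',', 'y' }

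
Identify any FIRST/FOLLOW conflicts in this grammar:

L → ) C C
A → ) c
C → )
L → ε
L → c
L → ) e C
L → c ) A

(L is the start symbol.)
A FIRST/FOLLOW conflict occurs when a non-terminal N has a nullable alternative N → β (β ⇒* ε) and another alternative N → α with FIRST(α) ∩ FOLLOW(N) ≠ ∅: on such a lookahead the parser cannot decide between expanding α and letting N vanish via β.

Nullable non-terminals: L.

L: nullable alternative(s) L → ε; FOLLOW(L) = { $ }
  L → ) C C: FIRST \ {ε} = { ')' } — disjoint from FOLLOW(L)
  L → ε: FIRST \ {ε} = { } — this is the only nullable alternative, skip
  L → c: FIRST \ {ε} = { 'c' } — disjoint from FOLLOW(L)
  L → ) e C: FIRST \ {ε} = { ')' } — disjoint from FOLLOW(L)
  L → c ) A: FIRST \ {ε} = { 'c' } — disjoint from FOLLOW(L)

A, C have no nullable alternative, so no FIRST/FOLLOW check is needed there.

No FIRST/FOLLOW conflicts found.

Answer: No FIRST/FOLLOW conflicts.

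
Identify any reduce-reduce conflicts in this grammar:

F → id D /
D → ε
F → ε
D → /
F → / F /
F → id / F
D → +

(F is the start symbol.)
Yes — I5: [D → / .] vs [F → .]

A reduce-reduce conflict occurs when an LR(0) state has two complete items [A → α .] and [B → β .] — both call for a reduction, and with no lookahead the parser cannot choose between them.

Augment with F' → F and build the canonical LR(0) collection (I0 = CLOSURE({[F' → . F]}), then GOTO on every symbol after a dot until no new states appear). It has 11 states:
  I0: { [F → . / F /], [F → . id / F], [F → . id D /], [F → .], [F' → . F] }  — shift, reduce
  I1: { [F → . / F /], [F → . id / F], [F → . id D /], [F → .], [F → / . F /] }  — shift, reduce
  I2: { [F' → F .] }  — accept
  I3: { [D → . +], [D → . /], [D → .], [F → id . / F], [F → id . D /] }  — shift, reduce
  I4: { [D → + .] }  — reduce
  I5: { [D → / .], [F → . / F /], [F → . id / F], [F → . id D /], [F → .], [F → id / . F] }  — shift, 2 reduces
  I6: { [F → id D . /] }  — shift
  I7: { [F → id D / .] }  — reduce
  I8: { [F → id / F .] }  — reduce
  I9: { [F → / F . /] }  — shift
  I10: { [F → / F / .] }  — reduce

I5 contains complete items [D → / .], [F → .] — reduce-reduce conflict.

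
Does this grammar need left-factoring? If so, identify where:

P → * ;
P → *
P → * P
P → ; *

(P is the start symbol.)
Yes, P has productions with common prefix '*'

Left-factoring is needed when two productions for the same non-terminal
share a common prefix on the right-hand side.

Productions for P:
  P → * ;
  P → *
  P → * P
  P → ; *

Found common prefix '*' in productions for P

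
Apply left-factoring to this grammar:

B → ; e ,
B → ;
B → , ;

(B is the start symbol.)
Left-factoring transforms A → αβ₁ | αβ₂ into A → αA' and A' → β₁ | β₂
(α is the longest common prefix among the alternatives). Repeat until
no nonterminal has two alternatives with a common prefix.

Round 1: B has alternatives sharing prefix ';'. Introduce B': B → ; B'
  Add: B' → e ,
  Add: B' → ε

No remaining common prefixes — done.

Resulting grammar:
B → ; B'
B' → e ,
B' → ε
B → , ;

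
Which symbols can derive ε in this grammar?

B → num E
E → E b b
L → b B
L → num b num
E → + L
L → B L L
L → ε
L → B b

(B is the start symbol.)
A non-terminal is nullable if it can derive ε (the empty string): either it has an ε-production, or it has a production whose right-hand side consists entirely of nullable non-terminals.

ε-productions: L → ε
So L is immediately nullable.
No further non-terminal can be added: every production for the remaining non-terminals contains a terminal or a non-nullable non-terminal.
Nullable = { 'L' }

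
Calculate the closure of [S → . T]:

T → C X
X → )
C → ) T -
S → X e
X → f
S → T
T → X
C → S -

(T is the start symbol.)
{ [C → . ) T -], [C → . S -], [S → . T], [S → . X e], [T → . C X], [T → . X], [X → . )], [X → . f] }

To compute CLOSURE, for each item [A → α.Bβ] where B is a non-terminal, add [B → .γ] for all productions B → γ; repeat for the newly added items until nothing changes.

Start with: [S → . T]
  [S → . T] has the dot before T: add [T → . C X], [T → . X]
  [T → . C X] has the dot before C: add [C → . ) T -], [C → . S -]
  [T → . X] has the dot before X: add [X → . )], [X → . f]
  [C → . S -] has the dot before S: add [S → . X e]
No further items can be added.

CLOSURE = { [C → . ) T -], [C → . S -], [S → . T], [S → . X e], [T → . C X], [T → . X], [X → . )], [X → . f] }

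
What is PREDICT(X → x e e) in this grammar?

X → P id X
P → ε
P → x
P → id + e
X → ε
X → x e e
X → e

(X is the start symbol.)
PREDICT(X → x e e) = (FIRST(RHS) \ {ε}) ∪ (FOLLOW(X) if ε ∈ FIRST(RHS), i.e. RHS ⇒* ε)
FIRST(x e e) = { 'x' }
ε ∉ FIRST(x e e), so FOLLOW(X) is not added.
PREDICT(X → x e e) = { 'x' }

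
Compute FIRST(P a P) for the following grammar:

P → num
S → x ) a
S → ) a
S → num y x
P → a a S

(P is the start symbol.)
{ 'a', 'num' }

FIRST sets of the non-terminals involved (from the grammar, by fixed-point iteration):
  FIRST(P) = { 'a', 'num' }

To compute FIRST(P a P), process the symbols left to right:
Symbol P is a non-terminal. Add FIRST(P) \ {ε} = { 'a', 'num' }
P is not nullable (ε ∉ FIRST(P)), so stop here.
FIRST(P a P) = { 'a', 'num' }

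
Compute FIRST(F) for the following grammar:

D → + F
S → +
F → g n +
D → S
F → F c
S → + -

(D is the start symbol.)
{ 'g' }

From F → g n +:
  - g is a terminal: add 'g' and stop
From F → F c:
  - F is the symbol being defined: contributes nothing new
    F is not nullable, so stop

Collecting: FIRST(F) = { 'g' }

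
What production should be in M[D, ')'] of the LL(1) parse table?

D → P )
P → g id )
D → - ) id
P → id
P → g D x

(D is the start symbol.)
To find M[D, ')'], we find productions for D where ')' is in the predict set (PREDICT(N → α) = (FIRST(α) \ {ε}) ∪ (FOLLOW(N) if α ⇒* ε)).

Relevant sets:
  FIRST(P) = { 'g', 'id' }

D → P ): PREDICT = { 'g', 'id' }
D → - ) id: PREDICT = { '-' }

M[D, ')'] is empty (no production applies)

Answer: Empty (error entry)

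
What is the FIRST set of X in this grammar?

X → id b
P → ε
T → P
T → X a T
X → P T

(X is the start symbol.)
{ 'a', 'id', ε }

To compute FIRST(X), examine every production with X on the left-hand side, reading each right-hand side left to right until a non-nullable symbol is reached.

FIRST sets of the other non-terminals involved (by the same procedure, iterated to a fixed point):
  FIRST(P) = { ε }
  FIRST(T) = { 'a', 'id', ε }

From X → id b:
  - id is a terminal: add 'id' and stop
From X → P T:
  - P is a non-terminal: add FIRST(P) \ {ε} = { }
    P is nullable, so continue to the next symbol
  - T is a non-terminal: add FIRST(T) \ {ε} = { 'a', 'id' }
    T is nullable and nothing follows, so the whole right-hand side can vanish: ε ∈ FIRST(X)

Collecting: FIRST(X) = { 'a', 'id', ε }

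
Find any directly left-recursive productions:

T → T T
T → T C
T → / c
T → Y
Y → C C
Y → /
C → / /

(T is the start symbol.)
Yes, T is left-recursive

T → T T: LEFT RECURSIVE (starts with T)
T → T C: LEFT RECURSIVE (starts with T)
T → / c: starts with '/'
T → Y: starts with Y
Y → C C: starts with C
Y → /: starts with '/'
C → / /: starts with '/'

The grammar has direct left recursion on: T.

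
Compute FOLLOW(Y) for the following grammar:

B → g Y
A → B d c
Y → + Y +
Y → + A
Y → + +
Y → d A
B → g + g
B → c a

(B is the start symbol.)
To compute FOLLOW(Y), find every occurrence of Y on a right-hand side N → α Y β: add FIRST(β) \ {ε}, and if β is empty or nullable also add FOLLOW(N). Iterate to a fixed point.

In B → g Y: Y is at the end, add FOLLOW(B)
In Y → + Y +: Y is followed by '+', add FIRST('+') \ {ε} = { '+' }

The FOLLOW sets referred to above (computed the same way, to a fixed point):
  FOLLOW(B) = { $, 'd' }

Taking the union: FOLLOW(Y) = { $, '+', 'd' }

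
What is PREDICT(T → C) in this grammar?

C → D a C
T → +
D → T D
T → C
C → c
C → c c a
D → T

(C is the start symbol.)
{ '+', 'c' }

PREDICT(T → C) = (FIRST(RHS) \ {ε}) ∪ (FOLLOW(T) if ε ∈ FIRST(RHS), i.e. RHS ⇒* ε)
FIRST(C) = { '+', 'c' }
FIRST(C) = { '+', 'c' }
ε ∉ FIRST(C), so FOLLOW(T) is not added.
PREDICT(T → C) = { '+', 'c' }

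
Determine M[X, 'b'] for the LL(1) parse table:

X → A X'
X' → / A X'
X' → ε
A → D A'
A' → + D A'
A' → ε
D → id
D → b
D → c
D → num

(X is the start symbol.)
To find M[X, 'b'], we find productions for X where 'b' is in the predict set (PREDICT(N → α) = (FIRST(α) \ {ε}) ∪ (FOLLOW(N) if α ⇒* ε)).

Relevant sets:
  FIRST(A) = { 'b', 'c', 'id', 'num' }

X → A X': PREDICT = { 'b', 'c', 'id', 'num' }
  'b' is in predict set, so this production goes in M[X, 'b']

M[X, 'b'] = X → A X'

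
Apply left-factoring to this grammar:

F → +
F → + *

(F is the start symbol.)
Left-factoring transforms A → αβ₁ | αβ₂ into A → αA' and A' → β₁ | β₂
(α is the longest common prefix among the alternatives). Repeat until
no nonterminal has two alternatives with a common prefix.

Round 1: F has alternatives sharing prefix '+'. Introduce F': F → + F'
  Add: F' → ε
  Add: F' → *

No remaining common prefixes — done.

Resulting grammar:
F → + F'
F' → ε
F' → *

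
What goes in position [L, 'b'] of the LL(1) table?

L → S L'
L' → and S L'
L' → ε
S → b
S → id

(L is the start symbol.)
L → S L'

To find M[L, 'b'], we find productions for L where 'b' is in the predict set (PREDICT(N → α) = (FIRST(α) \ {ε}) ∪ (FOLLOW(N) if α ⇒* ε)).

Relevant sets:
  FIRST(S) = { 'b', 'id' }

L → S L': PREDICT = { 'b', 'id' }
  'b' is in predict set, so this production goes in M[L, 'b']

M[L, 'b'] = L → S L'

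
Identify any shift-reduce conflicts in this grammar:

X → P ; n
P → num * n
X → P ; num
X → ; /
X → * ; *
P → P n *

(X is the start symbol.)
Augment with X' → X and build the canonical LR(0) collection (I0 = CLOSURE({[X' → . X]}), then GOTO on every symbol after a dot until no new states appear). It has 16 states:
  I0: { [P → . P n *], [P → . num * n], [X → . * ; *], [X → . ; /], [X → . P ; n], [X → . P ; num], [X' → . X] }  — shift
  I1: { [X → * . ; *] }  — shift
  I2: { [X → ; . /] }  — shift
  I3: { [P → P . n *], [X → P . ; n], [X → P . ; num] }  — shift
  I4: { [X' → X .] }  — accept
  I5: { [P → num . * n] }  — shift
  I6: { [P → num * . n] }  — shift
  I7: { [P → num * n .] }  — reduce
  I8: { [X → P ; . n], [X → P ; . num] }  — shift
  I9: { [P → P n . *] }  — shift
  I10: { [P → P n * .] }  — reduce
  I11: { [X → P ; n .] }  — reduce
  I12: { [X → P ; num .] }  — reduce
  I13: { [X → ; / .] }  — reduce
  I14: { [X → * ; . *] }  — shift
  I15: { [X → * ; * .] }  — reduce

No state contains both a complete item and a shift item.

Answer: No shift-reduce conflicts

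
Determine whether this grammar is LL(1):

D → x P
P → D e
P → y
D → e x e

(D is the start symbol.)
Relevant sets:
  FIRST(D) = { 'e', 'x' }

For D:
  PREDICT(D → x P) = { 'x' }
  PREDICT(D → e x e) = { 'e' }
For P:
  PREDICT(P → D e) = { 'e', 'x' }
  PREDICT(P → y) = { 'y' }

All predict sets are disjoint. The grammar IS LL(1).

Answer: Yes, the grammar is LL(1).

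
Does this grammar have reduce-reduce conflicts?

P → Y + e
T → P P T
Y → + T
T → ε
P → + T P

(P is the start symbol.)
Augment with P' → P and build the canonical LR(0) collection (I0 = CLOSURE({[P' → . P]}), then GOTO on every symbol after a dot until no new states appear). It has 11 states:
  I0: { [P → . + T P], [P → . Y + e], [P' → . P], [Y → . + T] }  — shift
  I1: { [P → + . T P], [P → . + T P], [P → . Y + e], [T → . P P T], [T → .], [Y → + . T], [Y → . + T] }  — shift, reduce
  I2: { [P' → P .] }  — accept
  I3: { [P → Y . + e] }  — shift
  I4: { [P → Y + . e] }  — shift
  I5: { [P → Y + e .] }  — reduce
  I6: { [P → . + T P], [P → . Y + e], [T → P . P T], [Y → . + T] }  — shift
  I7: { [P → + T . P], [P → . + T P], [P → . Y + e], [Y → + T .], [Y → . + T] }  — shift, reduce
  I8: { [P → + T P .] }  — reduce
  I9: { [P → . + T P], [P → . Y + e], [T → . P P T], [T → .], [T → P P . T], [Y → . + T] }  — shift, reduce
  I10: { [T → P P T .] }  — reduce

No state contains more than one complete item.

Answer: No reduce-reduce conflicts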